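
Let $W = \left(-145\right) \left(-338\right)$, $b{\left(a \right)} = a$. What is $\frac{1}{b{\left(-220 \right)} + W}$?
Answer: $\frac{1}{48790} \approx 2.0496 \cdot 10^{-5}$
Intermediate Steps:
$W = 49010$
$\frac{1}{b{\left(-220 \right)} + W} = \frac{1}{-220 + 49010} = \frac{1}{48790}$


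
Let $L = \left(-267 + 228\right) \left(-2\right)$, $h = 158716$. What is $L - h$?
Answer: $-158638$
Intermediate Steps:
$L = 78$ ($L = \left(-39\right) \left(-2\right) = 78$)
$L - h = 78 - 158716 = -158638$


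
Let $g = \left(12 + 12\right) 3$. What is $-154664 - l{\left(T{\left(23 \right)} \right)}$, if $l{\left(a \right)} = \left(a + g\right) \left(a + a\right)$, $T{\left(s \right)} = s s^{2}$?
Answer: $-297978490$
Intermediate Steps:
$T{\left(s \right)} = s^{3}$
$g = 72$ ($g = 24 \cdot 3 = 72$)
$l{\left(a \right)} = 2 a \left(72 + a\right)$ ($l{\left(a \right)} = \left(a + 72\right) \left(a + a\right) = \left(72 + a\right) 2 a = 2 a \left(72 + a\right)$)
$-154664 - l{\left(T{\left(23 \right)} \right)} = -154664 - 2 \cdot 23^{3} \left(72 + 23^{3}\right) = -154664 - 2 \cdot 12167 \left(72 + 12167\right) = -154664 - 2 \cdot 12167 \cdot 12239 = -154664 - 297823826 = -297978490$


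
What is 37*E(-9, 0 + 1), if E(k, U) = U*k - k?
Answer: 0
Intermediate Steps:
E(k, U) = -k + U*k
37*E(-9, 0 + 1) = 37*(-9*(-1 + (0 + 1))) = 37*(-9*(-1 + 1)) = 37*(-9*0) = 37*0 = 0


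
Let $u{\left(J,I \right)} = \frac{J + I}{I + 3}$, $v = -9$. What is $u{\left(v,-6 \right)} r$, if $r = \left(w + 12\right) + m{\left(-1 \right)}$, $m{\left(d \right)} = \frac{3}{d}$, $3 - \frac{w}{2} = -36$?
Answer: $435$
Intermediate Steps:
$u{\left(J,I \right)} = \frac{I + J}{3 + I}$
$w = 78$ ($w = 6 - -72 = 6 + 72 = 78$)
$r = 87$ ($r = \left(78 + 12\right) + \frac{3}{-1} = 90 + 3 \left(-1\right) = 90 - 3 = 87$)
$u{\left(v,-6 \right)} r = \frac{-6 - 9}{3 - 6} \cdot 87 = \frac{1}{-3} \left(-15\right) 87 = \left(- \frac{1}{3}\right) \left(-15\right) 87 = 5 \cdot 87 = 435$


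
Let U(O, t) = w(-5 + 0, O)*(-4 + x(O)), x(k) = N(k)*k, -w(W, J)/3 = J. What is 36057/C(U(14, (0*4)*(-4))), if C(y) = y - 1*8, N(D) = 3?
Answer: -36057/1604 ≈ -22.479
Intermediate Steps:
w(W, J) = -3*J
x(k) = 3*k
U(O, t) = -3*O*(-4 + 3*O) (U(O, t) = (-3*O)*(-4 + 3*O) = -3*O*(-4 + 3*O))
C(y) = -8 + y (C(y) = y - 8 = -8 + y)
36057/C(U(14, (0*4)*(-4))) = 36057/(-8 + 3*14*(4 - 3*14)) = 36057/(-8 + 3*14*(4 - 42)) = 36057/(-8 + 3*14*(-38)) = 36057/(-8 - 1596) = 36057/(-1604) = 36057*(-1/1604) = -36057/1604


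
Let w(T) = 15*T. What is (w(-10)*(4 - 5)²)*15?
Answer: -2250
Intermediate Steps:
(w(-10)*(4 - 5)²)*15 = ((15*(-10))*(4 - 5)²)*15 = -150*(-1)²*15 = -150*1*15 = -150*15 = -2250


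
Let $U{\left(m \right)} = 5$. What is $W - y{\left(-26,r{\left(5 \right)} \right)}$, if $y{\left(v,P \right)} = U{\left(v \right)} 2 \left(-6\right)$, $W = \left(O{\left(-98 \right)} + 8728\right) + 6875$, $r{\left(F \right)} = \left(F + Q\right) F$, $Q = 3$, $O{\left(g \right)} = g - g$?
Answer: $15663$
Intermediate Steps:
$O{\left(g \right)} = 0$
$r{\left(F \right)} = F \left(3 + F\right)$ ($r{\left(F \right)} = \left(F + 3\right) F = \left(3 + F\right) F = F \left(3 + F\right)$)
$W = 15603$ ($W = \left(0 + 8728\right) + 6875 = 8728 + 6875 = 15603$)
$y{\left(v,P \right)} = -60$ ($y{\left(v,P \right)} = 5 \cdot 2 \left(-6\right) = 10 \left(-6\right) = -60$)
$W - y{\left(-26,r{\left(5 \right)} \right)} = 15603 - -60 = 15603 + 60 = 15663$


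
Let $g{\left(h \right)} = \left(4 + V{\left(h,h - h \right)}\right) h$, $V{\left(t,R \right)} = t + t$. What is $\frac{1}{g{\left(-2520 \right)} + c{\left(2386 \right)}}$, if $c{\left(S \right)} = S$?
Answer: $\frac{1}{12693106} \approx 7.8783 \cdot 10^{-8}$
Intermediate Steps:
$V{\left(t,R \right)} = 2 t$
$g{\left(h \right)} = h \left(4 + 2 h\right)$ ($g{\left(h \right)} = \left(4 + 2 h\right) h = h \left(4 + 2 h\right)$)
$\frac{1}{g{\left(-2520 \right)} + c{\left(2386 \right)}} = \frac{1}{2 \left(-2520\right) \left(2 - 2520\right) + 2386} = \frac{1}{2 \left(-2520\right) \left(-2518\right) + 2386} = \frac{1}{12690720 + 2386} = \frac{1}{12693106}$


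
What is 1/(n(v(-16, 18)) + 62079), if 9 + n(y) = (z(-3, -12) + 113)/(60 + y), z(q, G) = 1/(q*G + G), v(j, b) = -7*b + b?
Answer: 1152/71501927 ≈ 1.6111e-5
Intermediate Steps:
v(j, b) = -6*b
z(q, G) = 1/(G + G*q) (z(q, G) = 1/(G*q + G) = 1/(G + G*q))
n(y) = -9 + 2713/(24*(60 + y)) (n(y) = -9 + (1/((-12)*(1 - 3)) + 113)/(60 + y) = -9 + (-1/12/(-2) + 113)/(60 + y) = -9 + (-1/12*(-½) + 113)/(60 + y) = -9 + (1/24 + 113)/(60 + y) = -9 + 2713/(24*(60 + y)))
1/(n(v(-16, 18)) + 62079) = 1/((-10247 - (-1296)*18)/(24*(60 - 6*18)) + 62079) = 1/((-10247 - 216*(-108))/(24*(60 - 108)) + 62079) = 1/((1/24)*(-10247 + 23328)/(-48) + 62079) = 1/((1/24)*(-1/48)*13081 + 62079) = 1/(-13081/1152 + 62079) = 1/(71501927/1152) = 1152/71501927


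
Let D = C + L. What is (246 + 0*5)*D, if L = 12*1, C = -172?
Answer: -39360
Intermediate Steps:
L = 12
D = -160 (D = -172 + 12 = -160)
(246 + 0*5)*D = (246 + 0*5)*(-160) = (246 + 0)*(-160) = 246*(-160) = -39360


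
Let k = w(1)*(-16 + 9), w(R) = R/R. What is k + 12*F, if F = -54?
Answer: -655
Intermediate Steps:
w(R) = 1
k = -7 (k = 1*(-16 + 9) = 1*(-7) = -7)
k + 12*F = -7 + 12*(-54) = -7 - 648 = -655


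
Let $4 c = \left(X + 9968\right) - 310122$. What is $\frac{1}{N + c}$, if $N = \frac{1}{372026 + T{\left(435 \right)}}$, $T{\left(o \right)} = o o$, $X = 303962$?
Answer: $\frac{561251}{534310953} \approx 0.0010504$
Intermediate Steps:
$c = 952$ ($c = \frac{\left(303962 + 9968\right) - 310122}{4} = \frac{313930 - 310122}{4} = \frac{1}{4} \cdot 3808 = 952$)
$T{\left(o \right)} = o^{2}$
$N = \frac{1}{561251}$ ($N = \frac{1}{372026 + 435^{2}} = \frac{1}{372026 + 189225} = \frac{1}{561251} \approx 1.7817 \cdot 10^{-6}$)
$\frac{1}{N + c} = \frac{1}{\frac{1}{561251} + 952} = \frac{1}{\frac{534310953}{561251}} = \frac{561251}{534310953}$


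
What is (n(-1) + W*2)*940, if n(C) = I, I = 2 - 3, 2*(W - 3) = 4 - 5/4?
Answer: 7285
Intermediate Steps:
W = 35/8 (W = 3 + (4 - 5/4)/2 = 3 + (1/2)*(11/4) = 3 + 11/8 = 35/8 ≈ 4.3750)
I = -1
n(C) = -1
(n(-1) + W*2)*940 = (-1 + (35/8)*2)*940 = (-1 + 35/4)*940 = (31/4)*940 = 7285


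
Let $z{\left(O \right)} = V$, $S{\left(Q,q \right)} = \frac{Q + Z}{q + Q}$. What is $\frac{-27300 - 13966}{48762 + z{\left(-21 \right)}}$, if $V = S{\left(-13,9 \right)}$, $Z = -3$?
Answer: $- \frac{20633}{24383} \approx -0.8462$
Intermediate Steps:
$S{\left(Q,q \right)} = \frac{-3 + Q}{Q + q}$ ($S{\left(Q,q \right)} = \frac{Q - 3}{q + Q} = \frac{-3 + Q}{Q + q}$)
$V = 4$ ($V = \frac{-3 - 13}{-13 + 9} = \frac{1}{-4} \left(-16\right) = \left(- \frac{1}{4}\right) \left(-16\right) = 4$)
$z{\left(O \right)} = 4$
$\frac{-27300 - 13966}{48762 + z{\left(-21 \right)}} = \frac{-27300 - 13966}{48762 + 4} = - \frac{41266}{48766} = \left(-41266\right) \frac{1}{48766} = - \frac{20633}{24383}$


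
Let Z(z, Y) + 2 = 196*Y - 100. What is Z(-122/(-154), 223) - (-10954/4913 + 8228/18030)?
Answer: 1931418584398/44290695 ≈ 43608.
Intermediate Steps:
Z(z, Y) = -102 + 196*Y (Z(z, Y) = -2 + (196*Y - 100) = -2 + (-100 + 196*Y) = -102 + 196*Y)
Z(-122/(-154), 223) - (-10954/4913 + 8228/18030) = (-102 + 196*223) - (-10954/4913 + 8228/18030) = (-102 + 43708) - (-10954*1/4913 + 8228*(1/18030)) = 43606 - (-10954/4913 + 4114/9015) = 43606 - 1*(-78538228/44290695) = 43606 + 78538228/44290695 = 1931418584398/44290695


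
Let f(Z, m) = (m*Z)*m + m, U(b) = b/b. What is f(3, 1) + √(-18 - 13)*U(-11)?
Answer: 4 + I*√31 ≈ 4.0 + 5.5678*I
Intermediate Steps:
U(b) = 1
f(Z, m) = m + Z*m² (f(Z, m) = (Z*m)*m + m = Z*m² + m = m + Z*m²)
f(3, 1) + √(-18 - 13)*U(-11) = 1*(1 + 3*1) + √(-18 - 13)*1 = 1*(1 + 3) + √(-31)*1 = 1*4 + (I*√31)*1 = 4 + I*√31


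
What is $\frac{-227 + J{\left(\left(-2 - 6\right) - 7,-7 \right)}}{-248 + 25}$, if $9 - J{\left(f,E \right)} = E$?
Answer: $\frac{211}{223} \approx 0.94619$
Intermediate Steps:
$J{\left(f,E \right)} = 9 - E$
$\frac{-227 + J{\left(\left(-2 - 6\right) - 7,-7 \right)}}{-248 + 25} = \frac{-227 + \left(9 - -7\right)}{-248 + 25} = \frac{-227 + \left(9 + 7\right)}{-223} = \left(-227 + 16\right) \left(- \frac{1}{223}\right) = \left(-211\right) \left(- \frac{1}{223}\right) = \frac{211}{223}$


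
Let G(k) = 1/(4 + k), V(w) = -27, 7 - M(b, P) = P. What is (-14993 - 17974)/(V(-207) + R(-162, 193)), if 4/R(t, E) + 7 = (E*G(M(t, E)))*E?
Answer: 1269987741/1040849 ≈ 1220.1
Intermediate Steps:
M(b, P) = 7 - P
R(t, E) = 4/(-7 + E²/(11 - E)) (R(t, E) = 4/(-7 + (E/(4 + (7 - E)))*E) = 4/(-7 + (E/(11 - E))*E) = 4/(-7 + E²/(11 - E)))
(-14993 - 17974)/(V(-207) + R(-162, 193)) = (-14993 - 17974)/(-27 + 4*(-11 + 193)/(77 - 1*193² - 7*193)) = -32967/(-27 + 4*182/(77 - 1*37249 - 1351)) = -32967/(-27 + 4*182/(77 - 37249 - 1351)) = -32967/(-27 + 4*182/(-38523)) = -32967/(-27 + 4*(-1/38523)*182) = -32967/(-27 - 728/38523) = -32967/(-1040849/38523) = -32967*(-38523/1040849) = 1269987741/1040849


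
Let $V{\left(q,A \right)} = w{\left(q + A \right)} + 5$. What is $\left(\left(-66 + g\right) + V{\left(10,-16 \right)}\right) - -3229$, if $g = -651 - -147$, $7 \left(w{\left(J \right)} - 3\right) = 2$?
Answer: $\frac{18671}{7} \approx 2667.3$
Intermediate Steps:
$w{\left(J \right)} = \frac{23}{7}$ ($w{\left(J \right)} = 3 + \frac{1}{7} \cdot 2 = 3 + \frac{2}{7} = \frac{23}{7}$)
$V{\left(q,A \right)} = \frac{58}{7}$ ($V{\left(q,A \right)} = \frac{23}{7} + 5 = \frac{58}{7}$)
$g = -504$ ($g = -651 + 147 = -504$)
$\left(\left(-66 + g\right) + V{\left(10,-16 \right)}\right) - -3229 = \left(\left(-66 - 504\right) + \frac{58}{7}\right) - -3229 = \left(-570 + \frac{58}{7}\right) + 3229 = - \frac{3932}{7} + 3229 = \frac{18671}{7}$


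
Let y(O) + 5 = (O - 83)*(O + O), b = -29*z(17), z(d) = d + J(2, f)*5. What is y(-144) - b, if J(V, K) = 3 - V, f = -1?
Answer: 66009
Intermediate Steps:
z(d) = 5 + d (z(d) = d + (3 - 1*2)*5 = d + (3 - 2)*5 = d + 1*5 = d + 5 = 5 + d)
b = -638 (b = -29*(5 + 17) = -29*22 = -638)
y(O) = -5 + 2*O*(-83 + O) (y(O) = -5 + (O - 83)*(O + O) = -5 + (-83 + O)*(2*O) = -5 + 2*O*(-83 + O))
y(-144) - b = (-5 - 166*(-144) + 2*(-144)²) - 1*(-638) = (-5 + 23904 + 2*20736) + 638 = (-5 + 23904 + 41472) + 638 = 65371 + 638 = 66009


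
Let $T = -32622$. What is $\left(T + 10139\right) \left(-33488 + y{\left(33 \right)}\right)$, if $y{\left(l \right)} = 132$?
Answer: $749942948$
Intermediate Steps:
$\left(T + 10139\right) \left(-33488 + y{\left(33 \right)}\right) = \left(-32622 + 10139\right) \left(-33488 + 132\right) = \left(-22483\right) \left(-33356\right) = 749942948$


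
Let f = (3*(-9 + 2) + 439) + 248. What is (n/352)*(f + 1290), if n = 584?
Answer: 35697/11 ≈ 3245.2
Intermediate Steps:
f = 666 (f = (3*(-7) + 439) + 248 = (-21 + 439) + 248 = 418 + 248 = 666)
(n/352)*(f + 1290) = (584/352)*(666 + 1290) = (584*(1/352))*1956 = (73/44)*1956 = 35697/11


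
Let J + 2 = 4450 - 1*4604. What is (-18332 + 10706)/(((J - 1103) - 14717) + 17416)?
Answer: -1271/240 ≈ -5.2958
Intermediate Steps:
J = -156 (J = -2 + (4450 - 1*4604) = -2 + (4450 - 4604) = -2 - 154 = -156)
(-18332 + 10706)/(((J - 1103) - 14717) + 17416) = (-18332 + 10706)/(((-156 - 1103) - 14717) + 17416) = -7626/((-1259 - 14717) + 17416) = -7626/(-15976 + 17416) = -7626/1440 = -7626*1/1440 = -1271/240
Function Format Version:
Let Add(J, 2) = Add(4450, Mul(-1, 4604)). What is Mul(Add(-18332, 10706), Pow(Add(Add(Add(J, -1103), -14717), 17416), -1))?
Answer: Rational(-1271, 240) ≈ -5.2958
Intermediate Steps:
J = -156 (J = Add(-2, Add(4450, Mul(-1, 4604))) = Add(-2, Add(4450, -4604)) = Add(-2, -154) = -156)
Mul(Add(-18332, 10706), Pow(Add(Add(Add(J, -1103), -14717), 17416), -1)) = Mul(Add(-18332, 10706), Pow(Add(Add(Add(-156, -1103), -14717), 17416), -1)) = Mul(-7626, Pow(Add(Add(-1259, -14717), 17416), -1)) = Mul(-7626, Pow(Add(-15976, 17416), -1)) = Mul(-7626, Pow(1440, -1)) = Mul(-7626, Rational(1, 1440)) = Rational(-1271, 240)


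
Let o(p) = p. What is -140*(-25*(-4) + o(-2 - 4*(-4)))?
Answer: -15960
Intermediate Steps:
-140*(-25*(-4) + o(-2 - 4*(-4))) = -140*(-25*(-4) + (-2 - 4*(-4))) = -140*(100 + (-2 + 16)) = -140*(100 + 14) = -140*114 = -15960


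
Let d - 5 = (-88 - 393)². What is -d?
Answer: -231366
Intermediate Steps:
d = 231366 (d = 5 + (-88 - 393)² = 5 + (-481)² = 5 + 231361 = 231366)
-d = -1*231366 = -231366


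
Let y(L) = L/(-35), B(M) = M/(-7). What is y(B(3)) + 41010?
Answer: 10047453/245 ≈ 41010.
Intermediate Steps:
B(M) = -M/7 (B(M) = M*(-1/7) = -M/7)
y(L) = -L/35 (y(L) = L*(-1/35) = -L/35)
y(B(3)) + 41010 = -(-1)*3/245 + 41010 = -1/35*(-3/7) + 41010 = 3/245 + 41010 = 10047453/245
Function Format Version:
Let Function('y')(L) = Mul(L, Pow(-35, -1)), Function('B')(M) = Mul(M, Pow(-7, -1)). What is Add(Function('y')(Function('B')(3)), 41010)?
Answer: Rational(10047453, 245) ≈ 41010.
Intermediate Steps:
Function('B')(M) = Mul(Rational(-1, 7), M) (Function('B')(M) = Mul(M, Rational(-1, 7)) = Mul(Rational(-1, 7), M))
Function('y')(L) = Mul(Rational(-1, 35), L) (Function('y')(L) = Mul(L, Rational(-1, 35)) = Mul(Rational(-1, 35), L))
Add(Function('y')(Function('B')(3)), 41010) = Add(Mul(Rational(-1, 35), Mul(Rational(-1, 7), 3)), 41010) = Add(Mul(Rational(-1, 35), Rational(-3, 7)), 41010) = Add(Rational(3, 245), 41010) = Rational(10047453, 245)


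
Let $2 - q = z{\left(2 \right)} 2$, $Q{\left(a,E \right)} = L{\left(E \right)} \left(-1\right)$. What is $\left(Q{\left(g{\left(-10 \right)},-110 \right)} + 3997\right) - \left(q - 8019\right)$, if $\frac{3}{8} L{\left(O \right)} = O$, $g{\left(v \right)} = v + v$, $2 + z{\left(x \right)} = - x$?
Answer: $\frac{36898}{3} \approx 12299.0$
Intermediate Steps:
$z{\left(x \right)} = -2 - x$
$g{\left(v \right)} = 2 v$
$L{\left(O \right)} = \frac{8 O}{3}$
$Q{\left(a,E \right)} = - \frac{8 E}{3}$ ($Q{\left(a,E \right)} = \frac{8 E}{3} \left(-1\right) = - \frac{8 E}{3}$)
$q = 10$ ($q = 2 - \left(-2 - 2\right) 2 = 2 - \left(-4\right) 2 = 2 - -8 = 2 + 8 = 10$)
$\left(Q{\left(g{\left(-10 \right)},-110 \right)} + 3997\right) - \left(q - 8019\right) = \left(\left(- \frac{8}{3}\right) \left(-110\right) + 3997\right) - \left(10 - 8019\right) = \left(\frac{880}{3} + 3997\right) - \left(10 - 8019\right) = \frac{12871}{3} - -8009 = \frac{12871}{3} + 8009 = \frac{36898}{3}$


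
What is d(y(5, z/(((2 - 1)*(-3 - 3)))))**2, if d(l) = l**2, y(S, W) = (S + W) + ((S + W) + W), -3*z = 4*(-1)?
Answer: 614656/81 ≈ 7588.3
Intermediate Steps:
z = 4/3 (z = -4*(-1)/3 = -1/3*(-4) = 4/3 ≈ 1.3333)
y(S, W) = 2*S + 3*W (y(S, W) = (S + W) + (S + 2*W) = 2*S + 3*W)
d(y(5, z/(((2 - 1)*(-3 - 3)))))**2 = ((2*5 + 3*(4/(3*(((2 - 1)*(-3 - 3))))))**2)**2 = ((10 + 3*(4/(3*((1*(-6))))))**2)**2 = ((10 + 3*((4/3)/(-6)))**2)**2 = ((10 + 3*((4/3)*(-1/6)))**2)**2 = ((10 + 3*(-2/9))**2)**2 = ((10 - 2/3)**2)**2 = ((28/3)**2)**2 = (784/9)**2 = 614656/81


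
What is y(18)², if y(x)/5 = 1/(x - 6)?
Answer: 25/144 ≈ 0.17361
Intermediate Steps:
y(x) = 5/(-6 + x) (y(x) = 5/(x - 6) = 5/(-6 + x))
y(18)² = (5/(-6 + 18))² = (5/12)² = 25/144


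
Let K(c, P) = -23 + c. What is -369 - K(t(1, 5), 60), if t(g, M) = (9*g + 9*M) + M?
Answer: -405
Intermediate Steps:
t(g, M) = 9*g + 10*M (t(g, M) = (9*M + 9*g) + M = 9*g + 10*M)
-369 - K(t(1, 5), 60) = -369 - (-23 + (9*1 + 10*5)) = -369 - (-23 + (9 + 50)) = -369 - (-23 + 59) = -369 - 1*36 = -369 - 36 = -405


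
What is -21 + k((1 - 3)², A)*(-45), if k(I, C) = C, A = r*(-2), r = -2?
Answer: -201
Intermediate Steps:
A = 4 (A = -2*(-2) = 4)
-21 + k((1 - 3)², A)*(-45) = -21 + 4*(-45) = -21 - 180 = -201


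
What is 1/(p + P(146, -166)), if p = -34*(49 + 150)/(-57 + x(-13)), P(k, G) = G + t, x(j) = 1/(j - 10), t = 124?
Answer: 656/50257 ≈ 0.013053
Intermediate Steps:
x(j) = 1/(-10 + j)
P(k, G) = 124 + G (P(k, G) = G + 124 = 124 + G)
p = 77809/656 (p = -34*(49 + 150)/(-57 + 1/(-10 - 13)) = -6766/(-57 + 1/(-23)) = -6766/(-57 - 1/23) = -6766/(-1312/23) = -6766*(-23)/1312 = -34*(-4577/1312) = 77809/656 ≈ 118.61)
1/(p + P(146, -166)) = 1/(77809/656 + (124 - 166)) = 1/(77809/656 - 42) = 1/(50257/656) = 656/50257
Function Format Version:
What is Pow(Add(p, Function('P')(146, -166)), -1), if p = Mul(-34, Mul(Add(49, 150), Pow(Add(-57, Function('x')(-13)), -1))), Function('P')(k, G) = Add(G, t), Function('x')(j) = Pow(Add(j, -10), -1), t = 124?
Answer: Rational(656, 50257) ≈ 0.013053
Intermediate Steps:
Function('x')(j) = Pow(Add(-10, j), -1)
Function('P')(k, G) = Add(124, G) (Function('P')(k, G) = Add(G, 124) = Add(124, G))
p = Rational(77809, 656) (p = Mul(-34, Mul(Add(49, 150), Pow(Add(-57, Pow(Add(-10, -13), -1)), -1))) = Mul(-34, Mul(199, Pow(Add(-57, Pow(-23, -1)), -1))) = Mul(-34, Mul(199, Pow(Add(-57, Rational(-1, 23)), -1))) = Mul(-34, Mul(199, Pow(Rational(-1312, 23), -1))) = Mul(-34, Mul(199, Rational(-23, 1312))) = Mul(-34, Rational(-4577, 1312)) = Rational(77809, 656) ≈ 118.61)
Pow(Add(p, Function('P')(146, -166)), -1) = Pow(Add(Rational(77809, 656), Add(124, -166)), -1) = Pow(Add(Rational(77809, 656), -42), -1) = Pow(Rational(50257, 656), -1) = Rational(656, 50257)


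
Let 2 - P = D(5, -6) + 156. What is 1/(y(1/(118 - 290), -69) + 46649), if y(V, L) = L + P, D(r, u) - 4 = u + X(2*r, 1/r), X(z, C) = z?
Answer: 1/46418 ≈ 2.1543e-5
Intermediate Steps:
D(r, u) = 4 + u + 2*r (D(r, u) = 4 + (u + 2*r) = 4 + u + 2*r)
P = -162 (P = 2 - ((4 - 6 + 2*5) + 156) = 2 - ((4 - 6 + 10) + 156) = 2 - (8 + 156) = 2 - 1*164 = 2 - 164 = -162)
y(V, L) = -162 + L (y(V, L) = L - 162 = -162 + L)
1/(y(1/(118 - 290), -69) + 46649) = 1/((-162 - 69) + 46649) = 1/(-231 + 46649) = 1/46418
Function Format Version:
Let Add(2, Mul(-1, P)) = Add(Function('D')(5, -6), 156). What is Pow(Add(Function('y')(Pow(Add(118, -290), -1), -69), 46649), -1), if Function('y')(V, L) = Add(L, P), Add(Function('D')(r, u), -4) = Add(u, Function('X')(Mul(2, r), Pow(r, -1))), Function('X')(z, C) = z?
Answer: Rational(1, 46418) ≈ 2.1543e-5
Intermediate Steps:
Function('D')(r, u) = Add(4, u, Mul(2, r)) (Function('D')(r, u) = Add(4, Add(u, Mul(2, r))) = Add(4, u, Mul(2, r)))
P = -162 (P = Add(2, Mul(-1, Add(Add(4, -6, Mul(2, 5)), 156))) = Add(2, Mul(-1, Add(Add(4, -6, 10), 156))) = Add(2, Mul(-1, Add(8, 156))) = Add(2, Mul(-1, 164)) = Add(2, -164) = -162)
Function('y')(V, L) = Add(-162, L) (Function('y')(V, L) = Add(L, -162) = Add(-162, L))
Pow(Add(Function('y')(Pow(Add(118, -290), -1), -69), 46649), -1) = Pow(Add(Add(-162, -69), 46649), -1) = Pow(Add(-231, 46649), -1) = Pow(46418, -1) = Rational(1, 46418)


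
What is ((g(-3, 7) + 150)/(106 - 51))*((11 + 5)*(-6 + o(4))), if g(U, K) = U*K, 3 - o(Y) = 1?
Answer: -8256/55 ≈ -150.11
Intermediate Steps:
o(Y) = 2 (o(Y) = 3 - 1*1 = 3 - 1 = 2)
g(U, K) = K*U
((g(-3, 7) + 150)/(106 - 51))*((11 + 5)*(-6 + o(4))) = ((7*(-3) + 150)/(106 - 51))*((11 + 5)*(-6 + 2)) = ((-21 + 150)/55)*(16*(-4)) = (129*(1/55))*(-64) = (129/55)*(-64) = -8256/55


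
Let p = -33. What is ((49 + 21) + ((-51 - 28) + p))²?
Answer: 1764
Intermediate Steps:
((49 + 21) + ((-51 - 28) + p))² = ((49 + 21) + ((-51 - 28) - 33))² = (70 + (-79 - 33))² = (70 - 112)² = (-42)² = 1764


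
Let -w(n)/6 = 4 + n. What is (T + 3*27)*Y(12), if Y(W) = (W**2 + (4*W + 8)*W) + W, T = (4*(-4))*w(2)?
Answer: 543996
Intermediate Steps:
w(n) = -24 - 6*n (w(n) = -6*(4 + n) = -24 - 6*n)
T = 576 (T = (4*(-4))*(-24 - 6*2) = -16*(-24 - 12) = -16*(-36) = 576)
Y(W) = W + W**2 + W*(8 + 4*W) (Y(W) = (W**2 + (8 + 4*W)*W) + W = (W**2 + W*(8 + 4*W)) + W = W + W**2 + W*(8 + 4*W))
(T + 3*27)*Y(12) = (576 + 3*27)*(12*(9 + 5*12)) = (576 + 81)*(12*(9 + 60)) = 657*(12*69) = 657*828 = 543996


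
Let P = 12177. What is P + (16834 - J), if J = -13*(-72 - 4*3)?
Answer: 27919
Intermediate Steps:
J = 1092 (J = -13*(-72 - 12) = -13*(-84) = 1092)
P + (16834 - J) = 12177 + (16834 - 1*1092) = 12177 + (16834 - 1092) = 12177 + 15742 = 27919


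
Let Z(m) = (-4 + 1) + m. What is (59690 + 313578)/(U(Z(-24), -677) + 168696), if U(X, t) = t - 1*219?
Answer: 93317/41950 ≈ 2.2245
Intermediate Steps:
Z(m) = -3 + m
U(X, t) = -219 + t (U(X, t) = t - 219 = -219 + t)
(59690 + 313578)/(U(Z(-24), -677) + 168696) = (59690 + 313578)/((-219 - 677) + 168696) = 373268/(-896 + 168696) = 373268/167800 = 373268*(1/167800) = 93317/41950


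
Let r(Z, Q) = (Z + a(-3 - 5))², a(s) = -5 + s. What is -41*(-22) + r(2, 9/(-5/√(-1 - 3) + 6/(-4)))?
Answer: 1023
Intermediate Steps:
r(Z, Q) = (-13 + Z)² (r(Z, Q) = (Z + (-5 + (-3 - 5)))² = (Z + (-5 - 8))² = (Z - 13)² = (-13 + Z)²)
-41*(-22) + r(2, 9/(-5/√(-1 - 3) + 6/(-4))) = -41*(-22) + (-13 + 2)² = 902 + (-11)² = 902 + 121 = 1023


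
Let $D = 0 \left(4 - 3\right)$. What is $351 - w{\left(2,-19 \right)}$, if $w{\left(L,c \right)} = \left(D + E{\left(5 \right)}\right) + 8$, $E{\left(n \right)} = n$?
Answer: $338$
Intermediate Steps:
$D = 0$ ($D = 0 \cdot 1 = 0$)
$w{\left(L,c \right)} = 13$ ($w{\left(L,c \right)} = \left(0 + 5\right) + 8 = 5 + 8 = 13$)
$351 - w{\left(2,-19 \right)} = 351 - 13 = 338$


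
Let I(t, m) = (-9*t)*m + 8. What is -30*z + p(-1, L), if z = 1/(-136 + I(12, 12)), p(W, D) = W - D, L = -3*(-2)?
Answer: -4969/712 ≈ -6.9789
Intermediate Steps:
L = 6
I(t, m) = 8 - 9*m*t (I(t, m) = -9*m*t + 8 = 8 - 9*m*t)
z = -1/1424 (z = 1/(-136 + (8 - 9*12*12)) = 1/(-136 + (8 - 1296)) = 1/(-136 - 1288) = 1/(-1424) = -1/1424 ≈ -0.00070225)
-30*z + p(-1, L) = -30*(-1/1424) + (-1 - 1*6) = 15/712 + (-1 - 6) = 15/712 - 7 = -4969/712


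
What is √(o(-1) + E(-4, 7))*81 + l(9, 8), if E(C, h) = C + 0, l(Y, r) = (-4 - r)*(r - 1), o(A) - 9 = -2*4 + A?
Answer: -84 + 162*I ≈ -84.0 + 162.0*I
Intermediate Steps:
o(A) = 1 + A (o(A) = 9 + (-2*4 + A) = 9 + (-8 + A) = 1 + A)
l(Y, r) = (-1 + r)*(-4 - r) (l(Y, r) = (-4 - r)*(-1 + r) = (-1 + r)*(-4 - r))
E(C, h) = C
√(o(-1) + E(-4, 7))*81 + l(9, 8) = √((1 - 1) - 4)*81 + (4 - 1*8² - 3*8) = √(0 - 4)*81 + (4 - 1*64 - 24) = √(-4)*81 + (4 - 64 - 24) = (2*I)*81 - 84 = 162*I - 84 = -84 + 162*I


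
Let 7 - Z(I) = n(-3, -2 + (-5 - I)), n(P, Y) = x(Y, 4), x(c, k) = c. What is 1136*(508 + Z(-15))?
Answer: 575952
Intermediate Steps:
n(P, Y) = Y
Z(I) = 14 + I (Z(I) = 7 - (-2 + (-5 - I)) = 7 - (-7 - I) = 7 + (7 + I) = 14 + I)
1136*(508 + Z(-15)) = 1136*(508 + (14 - 15)) = 1136*(508 - 1) = 1136*507 = 575952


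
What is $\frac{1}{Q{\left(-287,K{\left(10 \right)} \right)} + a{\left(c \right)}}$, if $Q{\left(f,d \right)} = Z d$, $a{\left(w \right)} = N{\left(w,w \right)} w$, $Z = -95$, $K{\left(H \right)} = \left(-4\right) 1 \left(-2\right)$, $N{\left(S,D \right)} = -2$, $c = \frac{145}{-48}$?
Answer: $- \frac{24}{18095} \approx -0.0013263$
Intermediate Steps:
$c = - \frac{145}{48}$ ($c = 145 \left(- \frac{1}{48}\right) = - \frac{145}{48} \approx -3.0208$)
$K{\left(H \right)} = 8$ ($K{\left(H \right)} = \left(-4\right) \left(-2\right) = 8$)
$a{\left(w \right)} = - 2 w$
$Q{\left(f,d \right)} = - 95 d$
$\frac{1}{Q{\left(-287,K{\left(10 \right)} \right)} + a{\left(c \right)}} = \frac{1}{\left(-95\right) 8 - - \frac{145}{24}} = \frac{1}{-760 + \frac{145}{24}} = \frac{1}{- \frac{18095}{24}} = - \frac{24}{18095}$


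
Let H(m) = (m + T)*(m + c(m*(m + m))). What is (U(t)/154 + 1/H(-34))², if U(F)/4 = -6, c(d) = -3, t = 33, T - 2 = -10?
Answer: 143641/5963364 ≈ 0.024087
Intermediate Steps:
T = -8 (T = 2 - 10 = -8)
U(F) = -24 (U(F) = 4*(-6) = -24)
H(m) = (-8 + m)*(-3 + m) (H(m) = (m - 8)*(m - 3) = (-8 + m)*(-3 + m))
(U(t)/154 + 1/H(-34))² = (-24/154 + 1/(24 + (-34)² - 11*(-34)))² = (-24*1/154 + 1/(24 + 1156 + 374))² = (-12/77 + 1/1554)² = (-379/2442)² = 143641/5963364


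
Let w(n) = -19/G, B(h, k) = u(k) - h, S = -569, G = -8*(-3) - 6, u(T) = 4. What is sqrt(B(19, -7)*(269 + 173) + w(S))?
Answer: I*sqrt(238718)/6 ≈ 81.431*I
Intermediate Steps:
G = 18 (G = 24 - 6 = 18)
B(h, k) = 4 - h
w(n) = -19/18
sqrt(B(19, -7)*(269 + 173) + w(S)) = sqrt((4 - 1*19)*(269 + 173) - 19/18) = sqrt((4 - 19)*442 - 19/18) = sqrt(-15*442 - 19/18) = sqrt(-6630 - 19/18) = sqrt(-119359/18) = I*sqrt(238718)/6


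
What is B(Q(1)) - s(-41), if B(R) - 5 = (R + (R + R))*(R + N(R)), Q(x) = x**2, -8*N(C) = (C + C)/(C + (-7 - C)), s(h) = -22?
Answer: 843/28 ≈ 30.107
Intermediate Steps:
N(C) = C/28 (N(C) = -(C + C)/(8*(C + (-7 - C))) = -2*C/(8*(-7)) = -2*C*(-1)/(8*7) = -(-1)*C/28 = C/28)
B(R) = 5 + 87*R**2/28 (B(R) = 5 + (R + (R + R))*(R + R/28) = 5 + (R + 2*R)*(29*R/28) = 5 + (3*R)*(29*R/28) = 5 + 87*R**2/28)
B(Q(1)) - s(-41) = (5 + 87*(1**2)**2/28) - 1*(-22) = (5 + (87/28)*1**2) + 22 = (5 + (87/28)*1) + 22 = (5 + 87/28) + 22 = 227/28 + 22 = 843/28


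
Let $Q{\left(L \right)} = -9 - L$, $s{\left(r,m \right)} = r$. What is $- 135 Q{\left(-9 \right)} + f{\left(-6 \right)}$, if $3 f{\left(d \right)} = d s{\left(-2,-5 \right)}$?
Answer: $4$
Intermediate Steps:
$f{\left(d \right)} = - \frac{2 d}{3}$ ($f{\left(d \right)} = \frac{d \left(-2\right)}{3} = \frac{\left(-2\right) d}{3} = - \frac{2 d}{3}$)
$- 135 Q{\left(-9 \right)} + f{\left(-6 \right)} = - 135 \left(-9 - -9\right) - -4 = - 135 \left(-9 + 9\right) + 4 = \left(-135\right) 0 + 4 = 0 + 4 = 4$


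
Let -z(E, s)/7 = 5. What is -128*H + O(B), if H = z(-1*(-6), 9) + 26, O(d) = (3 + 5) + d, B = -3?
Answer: 1157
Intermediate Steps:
z(E, s) = -35 (z(E, s) = -7*5 = -35)
O(d) = 8 + d
H = -9 (H = -35 + 26 = -9)
-128*H + O(B) = -128*(-9) + (8 - 3) = 1152 + 5 = 1157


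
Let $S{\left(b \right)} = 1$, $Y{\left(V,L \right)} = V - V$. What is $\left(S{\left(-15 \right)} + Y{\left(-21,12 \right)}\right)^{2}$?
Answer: $1$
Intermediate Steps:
$Y{\left(V,L \right)} = 0$
$\left(S{\left(-15 \right)} + Y{\left(-21,12 \right)}\right)^{2} = \left(1 + 0\right)^{2} = 1^{2} = 1$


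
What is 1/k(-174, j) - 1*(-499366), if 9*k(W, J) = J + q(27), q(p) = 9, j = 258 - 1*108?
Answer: 26466401/53 ≈ 4.9937e+5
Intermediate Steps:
j = 150 (j = 258 - 108 = 150)
k(W, J) = 1 + J/9 (k(W, J) = (J + 9)/9 = (9 + J)/9 = 1 + J/9)
1/k(-174, j) - 1*(-499366) = 1/(1 + (⅑)*150) - 1*(-499366) = 1/(1 + 50/3) + 499366 = 1/(53/3) + 499366 = 3/53 + 499366 = 26466401/53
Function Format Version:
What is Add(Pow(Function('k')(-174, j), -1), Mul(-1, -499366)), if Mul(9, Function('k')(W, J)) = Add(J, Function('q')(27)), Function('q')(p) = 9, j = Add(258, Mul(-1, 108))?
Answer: Rational(26466401, 53) ≈ 4.9937e+5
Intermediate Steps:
j = 150 (j = Add(258, -108) = 150)
Function('k')(W, J) = Add(1, Mul(Rational(1, 9), J)) (Function('k')(W, J) = Mul(Rational(1, 9), Add(J, 9)) = Mul(Rational(1, 9), Add(9, J)) = Add(1, Mul(Rational(1, 9), J)))
Add(Pow(Function('k')(-174, j), -1), Mul(-1, -499366)) = Add(Pow(Add(1, Mul(Rational(1, 9), 150)), -1), Mul(-1, -499366)) = Add(Pow(Add(1, Rational(50, 3)), -1), 499366) = Add(Pow(Rational(53, 3), -1), 499366) = Add(Rational(3, 53), 499366) = Rational(26466401, 53)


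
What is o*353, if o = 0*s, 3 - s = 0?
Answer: 0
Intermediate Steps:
s = 3 (s = 3 - 1*0 = 3 + 0 = 3)
o = 0 (o = 0*3 = 0)
o*353 = 0*353 = 0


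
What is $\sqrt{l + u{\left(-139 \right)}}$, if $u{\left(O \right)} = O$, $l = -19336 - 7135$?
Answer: $i \sqrt{26610} \approx 163.13 i$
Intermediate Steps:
$l = -26471$
$\sqrt{l + u{\left(-139 \right)}} = \sqrt{-26471 - 139} = \sqrt{-26610} = i \sqrt{26610}$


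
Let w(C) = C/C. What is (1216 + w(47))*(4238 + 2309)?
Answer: 7967699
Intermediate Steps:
w(C) = 1
(1216 + w(47))*(4238 + 2309) = (1216 + 1)*(4238 + 2309) = 1217*6547 = 7967699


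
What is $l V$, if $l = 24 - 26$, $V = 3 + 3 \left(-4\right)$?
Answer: $18$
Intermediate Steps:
$V = -9$ ($V = 3 - 12 = -9$)
$l = -2$ ($l = 24 - 26 = -2$)
$l V = \left(-2\right) \left(-9\right) = 18$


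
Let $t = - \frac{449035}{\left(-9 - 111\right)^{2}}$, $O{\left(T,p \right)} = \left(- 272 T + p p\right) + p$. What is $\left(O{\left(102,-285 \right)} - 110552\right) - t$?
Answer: $- \frac{165095473}{2880} \approx -57325.0$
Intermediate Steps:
$O{\left(T,p \right)} = p + p^{2} - 272 T$ ($O{\left(T,p \right)} = \left(- 272 T + p^{2}\right) + p = \left(p^{2} - 272 T\right) + p = p + p^{2} - 272 T$)
$t = - \frac{89807}{2880}$ ($t = - \frac{449035}{\left(-120\right)^{2}} = - \frac{449035}{14400} = \left(-449035\right) \frac{1}{14400} = - \frac{89807}{2880} \approx -31.183$)
$\left(O{\left(102,-285 \right)} - 110552\right) - t = \left(\left(-285 + \left(-285\right)^{2} - 27744\right) - 110552\right) - - \frac{89807}{2880} = \left(\left(-285 + 81225 - 27744\right) - 110552\right) + \frac{89807}{2880} = \left(53196 - 110552\right) + \frac{89807}{2880} = -57356 + \frac{89807}{2880} = - \frac{165095473}{2880}$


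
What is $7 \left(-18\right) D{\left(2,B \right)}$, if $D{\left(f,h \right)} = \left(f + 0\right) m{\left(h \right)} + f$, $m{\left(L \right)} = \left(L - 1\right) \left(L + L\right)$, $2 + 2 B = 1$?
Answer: $-630$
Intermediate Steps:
$B = - \frac{1}{2}$ ($B = -1 + \frac{1}{2} \cdot 1 = -1 + \frac{1}{2} = - \frac{1}{2} \approx -0.5$)
$m{\left(L \right)} = 2 L \left(-1 + L\right)$ ($m{\left(L \right)} = \left(-1 + L\right) 2 L = 2 L \left(-1 + L\right)$)
$D{\left(f,h \right)} = f + 2 f h \left(-1 + h\right)$ ($D{\left(f,h \right)} = \left(f + 0\right) 2 h \left(-1 + h\right) + f = f 2 h \left(-1 + h\right) + f = 2 f h \left(-1 + h\right) + f = f + 2 f h \left(-1 + h\right)$)
$7 \left(-18\right) D{\left(2,B \right)} = 7 \left(-18\right) 2 \left(1 + 2 \left(- \frac{1}{2}\right) \left(-1 - \frac{1}{2}\right)\right) = - 126 \cdot 2 \left(1 + 2 \left(- \frac{1}{2}\right) \left(- \frac{3}{2}\right)\right) = - 126 \cdot 2 \left(1 + \frac{3}{2}\right) = - 126 \cdot 2 \cdot \frac{5}{2} = \left(-126\right) 5 = -630$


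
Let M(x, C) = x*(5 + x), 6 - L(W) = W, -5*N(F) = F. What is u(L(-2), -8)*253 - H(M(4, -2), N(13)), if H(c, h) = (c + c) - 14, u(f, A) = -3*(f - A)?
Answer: -12202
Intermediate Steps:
N(F) = -F/5
L(W) = 6 - W
u(f, A) = -3*f + 3*A
H(c, h) = -14 + 2*c (H(c, h) = 2*c - 14 = -14 + 2*c)
u(L(-2), -8)*253 - H(M(4, -2), N(13)) = (-3*(6 - 1*(-2)) + 3*(-8))*253 - (-14 + 2*(4*(5 + 4))) = (-3*(6 + 2) - 24)*253 - (-14 + 2*(4*9)) = (-3*8 - 24)*253 - (-14 + 2*36) = (-24 - 24)*253 - (-14 + 72) = -48*253 - 1*58 = -12144 - 58 = -12202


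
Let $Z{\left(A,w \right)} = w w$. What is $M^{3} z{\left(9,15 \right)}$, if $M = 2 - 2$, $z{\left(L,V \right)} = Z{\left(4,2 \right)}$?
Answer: $0$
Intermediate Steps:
$Z{\left(A,w \right)} = w^{2}$
$z{\left(L,V \right)} = 4$ ($z{\left(L,V \right)} = 2^{2} = 4$)
$M = 0$
$M^{3} z{\left(9,15 \right)} = 0^{3} \cdot 4 = 0 \cdot 4 = 0$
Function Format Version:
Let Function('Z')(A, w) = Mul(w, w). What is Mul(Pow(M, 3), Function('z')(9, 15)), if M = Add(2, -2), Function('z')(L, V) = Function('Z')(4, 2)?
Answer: 0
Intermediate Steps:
Function('Z')(A, w) = Pow(w, 2)
Function('z')(L, V) = 4 (Function('z')(L, V) = Pow(2, 2) = 4)
M = 0
Mul(Pow(M, 3), Function('z')(9, 15)) = Mul(Pow(0, 3), 4) = Mul(0, 4) = 0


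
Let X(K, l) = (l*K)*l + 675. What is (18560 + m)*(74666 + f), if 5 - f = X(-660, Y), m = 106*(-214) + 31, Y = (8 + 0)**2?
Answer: -11367718108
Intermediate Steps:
Y = 64 (Y = 8**2 = 64)
X(K, l) = 675 + K*l**2 (X(K, l) = (K*l)*l + 675 = K*l**2 + 675 = 675 + K*l**2)
m = -22653 (m = -22684 + 31 = -22653)
f = 2702690 (f = 5 - (675 - 660*64**2) = 5 - (675 - 660*4096) = 5 - (675 - 2703360) = 5 - 1*(-2702685) = 5 + 2702685 = 2702690)
(18560 + m)*(74666 + f) = (18560 - 22653)*(74666 + 2702690) = -4093*2777356 = -11367718108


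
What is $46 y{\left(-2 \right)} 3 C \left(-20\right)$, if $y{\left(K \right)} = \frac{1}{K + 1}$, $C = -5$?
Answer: $-13800$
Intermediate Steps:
$y{\left(K \right)} = \frac{1}{1 + K}$
$46 y{\left(-2 \right)} 3 C \left(-20\right) = 46 \frac{1}{1 - 2} \cdot 3 \left(-5\right) \left(-20\right) = 46 \frac{1}{-1} \cdot 3 \left(-5\right) \left(-20\right) = 46 \left(-1\right) 3 \left(-5\right) \left(-20\right) = 46 \left(\left(-3\right) \left(-5\right)\right) \left(-20\right) = 46 \cdot 15 \left(-20\right) = 690 \left(-20\right) = -13800$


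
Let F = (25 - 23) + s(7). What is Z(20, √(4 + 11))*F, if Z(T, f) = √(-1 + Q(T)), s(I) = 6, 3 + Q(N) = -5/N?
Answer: 4*I*√17 ≈ 16.492*I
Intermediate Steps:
Q(N) = -3 - 5/N
Z(T, f) = √(-4 - 5/T) (Z(T, f) = √(-1 + (-3 - 5/T)) = √(-4 - 5/T))
F = 8 (F = (25 - 23) + 6 = 2 + 6 = 8)
Z(20, √(4 + 11))*F = √(-4 - 5/20)*8 = √(-4 - 5*1/20)*8 = √(-4 - ¼)*8 = √(-17/4)*8 = (I*√17/2)*8 = 4*I*√17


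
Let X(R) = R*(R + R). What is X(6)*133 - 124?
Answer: 9452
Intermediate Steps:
X(R) = 2*R**2 (X(R) = R*(2*R) = 2*R**2)
X(6)*133 - 124 = (2*6**2)*133 - 124 = (2*36)*133 - 124 = 72*133 - 124 = 9576 - 124 = 9452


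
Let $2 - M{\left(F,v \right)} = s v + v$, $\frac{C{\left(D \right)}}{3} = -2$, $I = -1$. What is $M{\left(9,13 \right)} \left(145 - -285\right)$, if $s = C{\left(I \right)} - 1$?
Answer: $34400$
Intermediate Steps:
$C{\left(D \right)} = -6$ ($C{\left(D \right)} = 3 \left(-2\right) = -6$)
$s = -7$ ($s = -6 - 1 = -7$)
$M{\left(F,v \right)} = 2 + 6 v$ ($M{\left(F,v \right)} = 2 - \left(- 7 v + v\right) = 2 - - 6 v = 2 + 6 v$)
$M{\left(9,13 \right)} \left(145 - -285\right) = \left(2 + 6 \cdot 13\right) \left(145 - -285\right) = \left(2 + 78\right) \left(145 + 285\right) = 80 \cdot 430 = 34400$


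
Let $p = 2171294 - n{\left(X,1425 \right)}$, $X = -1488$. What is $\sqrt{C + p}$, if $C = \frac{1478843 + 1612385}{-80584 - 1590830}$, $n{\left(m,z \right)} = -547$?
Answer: $\frac{\sqrt{1516825906087402911}}{835707} \approx 1473.7$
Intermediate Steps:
$C = - \frac{1545614}{835707}$ ($C = \frac{3091228}{-1671414} = 3091228 \left(- \frac{1}{1671414}\right) = - \frac{1545614}{835707} \approx -1.8495$)
$p = 2171841$ ($p = 2171294 - -547 = 2171294 + 547 = 2171841$)
$\sqrt{C + p} = \sqrt{- \frac{1545614}{835707} + 2171841} = \sqrt{\frac{1815021180973}{835707}} = \frac{\sqrt{1516825906087402911}}{835707}$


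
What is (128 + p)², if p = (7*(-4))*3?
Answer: 1936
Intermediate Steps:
p = -84 (p = -28*3 = -84)
(128 + p)² = (128 - 84)² = 44² = 1936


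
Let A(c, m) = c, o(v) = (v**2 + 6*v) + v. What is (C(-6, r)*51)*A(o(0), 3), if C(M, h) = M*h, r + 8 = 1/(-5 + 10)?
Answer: 0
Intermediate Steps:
o(v) = v**2 + 7*v
r = -39/5 (r = -8 + 1/(-5 + 10) = -8 + 1/5 = -39/5 ≈ -7.8000)
(C(-6, r)*51)*A(o(0), 3) = (-6*(-39/5)*51)*(0*(7 + 0)) = ((234/5)*51)*(0*7) = (11934/5)*0 = 0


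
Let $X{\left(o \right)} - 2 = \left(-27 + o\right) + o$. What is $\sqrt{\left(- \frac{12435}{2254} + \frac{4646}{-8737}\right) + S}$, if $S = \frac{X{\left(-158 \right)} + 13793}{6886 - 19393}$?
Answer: $\frac{i \sqrt{980020074631079154354}}{11728706066} \approx 2.6691 i$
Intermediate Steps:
$X{\left(o \right)} = -25 + 2 o$ ($X{\left(o \right)} = 2 + \left(\left(-27 + o\right) + o\right) = 2 + \left(-27 + 2 o\right) = -25 + 2 o$)
$S = - \frac{4484}{4169}$ ($S = \frac{\left(-25 + 2 \left(-158\right)\right) + 13793}{6886 - 19393} = \frac{\left(-25 - 316\right) + 13793}{-12507} = \left(-341 + 13793\right) \left(- \frac{1}{12507}\right) = 13452 \left(- \frac{1}{12507}\right) = - \frac{4484}{4169} \approx -1.0756$)
$\sqrt{\left(- \frac{12435}{2254} + \frac{4646}{-8737}\right) + S} = \sqrt{\left(- \frac{12435}{2254} + \frac{4646}{-8737}\right) - \frac{4484}{4169}} = \sqrt{\left(\left(-12435\right) \frac{1}{2254} + 4646 \left(- \frac{1}{8737}\right)\right) - \frac{4484}{4169}} = \sqrt{\left(- \frac{12435}{2254} - \frac{4646}{8737}\right) - \frac{4484}{4169}} = \sqrt{- \frac{119116679}{19693198} - \frac{4484}{4169}} = \sqrt{- \frac{584901734583}{82100942462}} = \frac{i \sqrt{980020074631079154354}}{11728706066}$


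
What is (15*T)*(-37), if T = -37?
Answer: 20535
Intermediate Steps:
(15*T)*(-37) = (15*(-37))*(-37) = -555*(-37) = 20535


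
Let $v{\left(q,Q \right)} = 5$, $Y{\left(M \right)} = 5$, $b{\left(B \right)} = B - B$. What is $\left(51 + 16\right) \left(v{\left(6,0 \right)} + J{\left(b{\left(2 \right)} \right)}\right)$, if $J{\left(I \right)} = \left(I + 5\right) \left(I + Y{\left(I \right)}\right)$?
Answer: $2010$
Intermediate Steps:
$b{\left(B \right)} = 0$
$J{\left(I \right)} = \left(5 + I\right)^{2}$ ($J{\left(I \right)} = \left(I + 5\right) \left(I + 5\right) = \left(5 + I\right) \left(5 + I\right) = \left(5 + I\right)^{2}$)
$\left(51 + 16\right) \left(v{\left(6,0 \right)} + J{\left(b{\left(2 \right)} \right)}\right) = \left(51 + 16\right) \left(5 + \left(25 + 0^{2} + 10 \cdot 0\right)\right) = 67 \left(5 + \left(25 + 0 + 0\right)\right) = 67 \left(5 + 25\right) = 67 \cdot 30 = 2010$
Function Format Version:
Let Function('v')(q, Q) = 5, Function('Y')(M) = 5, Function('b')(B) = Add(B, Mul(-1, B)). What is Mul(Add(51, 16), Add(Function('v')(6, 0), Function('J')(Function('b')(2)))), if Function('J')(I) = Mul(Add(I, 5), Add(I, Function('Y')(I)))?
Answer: 2010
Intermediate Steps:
Function('b')(B) = 0
Function('J')(I) = Pow(Add(5, I), 2) (Function('J')(I) = Mul(Add(I, 5), Add(I, 5)) = Mul(Add(5, I), Add(5, I)) = Pow(Add(5, I), 2))
Mul(Add(51, 16), Add(Function('v')(6, 0), Function('J')(Function('b')(2)))) = Mul(Add(51, 16), Add(5, Add(25, Pow(0, 2), Mul(10, 0)))) = Mul(67, Add(5, Add(25, 0, 0))) = Mul(67, Add(5, 25)) = Mul(67, 30) = 2010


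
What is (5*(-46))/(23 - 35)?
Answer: 115/6 ≈ 19.167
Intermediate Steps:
(5*(-46))/(23 - 35) = -230/(-12) = -230*(-1/12) = 115/6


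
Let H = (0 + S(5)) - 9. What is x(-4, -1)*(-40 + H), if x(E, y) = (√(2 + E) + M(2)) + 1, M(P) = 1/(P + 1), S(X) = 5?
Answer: -176/3 - 44*I*√2 ≈ -58.667 - 62.225*I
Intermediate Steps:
M(P) = 1/(1 + P)
H = -4 (H = (0 + 5) - 9 = 5 - 9 = -4)
x(E, y) = 4/3 + √(2 + E) (x(E, y) = (√(2 + E) + 1/(1 + 2)) + 1 = (√(2 + E) + 1/3) + 1 = (√(2 + E) + ⅓) + 1 = (⅓ + √(2 + E)) + 1 = 4/3 + √(2 + E))
x(-4, -1)*(-40 + H) = (4/3 + √(2 - 4))*(-40 - 4) = (4/3 + √(-2))*(-44) = (4/3 + I*√2)*(-44) = -176/3 - 44*I*√2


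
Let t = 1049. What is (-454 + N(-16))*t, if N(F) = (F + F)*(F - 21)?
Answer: 765770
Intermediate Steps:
N(F) = 2*F*(-21 + F) (N(F) = (2*F)*(-21 + F) = 2*F*(-21 + F))
(-454 + N(-16))*t = (-454 + 2*(-16)*(-21 - 16))*1049 = (-454 + 2*(-16)*(-37))*1049 = (-454 + 1184)*1049 = 730*1049 = 765770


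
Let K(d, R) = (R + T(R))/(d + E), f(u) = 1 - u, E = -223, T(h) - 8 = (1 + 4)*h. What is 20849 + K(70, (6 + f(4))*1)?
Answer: 3189871/153 ≈ 20849.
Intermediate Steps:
T(h) = 8 + 5*h (T(h) = 8 + (1 + 4)*h = 8 + 5*h)
K(d, R) = (8 + 6*R)/(-223 + d) (K(d, R) = (R + (8 + 5*R))/(d - 223) = (8 + 6*R)/(-223 + d))
20849 + K(70, (6 + f(4))*1) = 20849 + 2*(4 + 3*((6 + (1 - 1*4))*1))/(-223 + 70) = 20849 + 2*(4 + 3*((6 + (1 - 4))*1))/(-153) = 20849 + 2*(-1/153)*(4 + 3*((6 - 3)*1)) = 20849 + 2*(-1/153)*(4 + 3*(3*1)) = 20849 + 2*(-1/153)*(4 + 3*3) = 20849 + 2*(-1/153)*(4 + 9) = 20849 + 2*(-1/153)*13 = 20849 - 26/153 = 3189871/153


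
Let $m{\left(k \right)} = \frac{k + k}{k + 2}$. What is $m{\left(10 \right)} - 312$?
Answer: $- \frac{931}{3} \approx -310.33$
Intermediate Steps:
$m{\left(k \right)} = \frac{2 k}{2 + k}$
$m{\left(10 \right)} - 312 = 2 \cdot 10 \frac{1}{2 + 10} - 312 = 2 \cdot 10 \cdot \frac{1}{12} - 312 = \frac{5}{3} - 312 = - \frac{931}{3}$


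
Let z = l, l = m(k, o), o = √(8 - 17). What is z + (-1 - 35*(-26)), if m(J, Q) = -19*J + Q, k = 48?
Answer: -3 + 3*I ≈ -3.0 + 3.0*I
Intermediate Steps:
o = 3*I (o = √(-9) = 3*I ≈ 3.0*I)
m(J, Q) = Q - 19*J
l = -912 + 3*I (l = 3*I - 19*48 = 3*I - 912 = -912 + 3*I ≈ -912.0 + 3.0*I)
z = -912 + 3*I ≈ -912.0 + 3.0*I
z + (-1 - 35*(-26)) = (-912 + 3*I) + (-1 - 35*(-26)) = (-912 + 3*I) + (-1 + 910) = (-912 + 3*I) + 909 = -3 + 3*I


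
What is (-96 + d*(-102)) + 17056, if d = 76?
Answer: 9208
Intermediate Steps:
(-96 + d*(-102)) + 17056 = (-96 + 76*(-102)) + 17056 = (-96 - 7752) + 17056 = -7848 + 17056 = 9208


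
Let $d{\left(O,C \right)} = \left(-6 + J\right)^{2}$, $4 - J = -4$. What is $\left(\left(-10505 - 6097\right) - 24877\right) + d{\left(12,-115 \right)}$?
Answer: $-41475$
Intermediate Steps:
$J = 8$ ($J = 4 - -4 = 4 + 4 = 8$)
$d{\left(O,C \right)} = 4$ ($d{\left(O,C \right)} = \left(-6 + 8\right)^{2} = 2^{2} = 4$)
$\left(\left(-10505 - 6097\right) - 24877\right) + d{\left(12,-115 \right)} = \left(\left(-10505 - 6097\right) - 24877\right) + 4 = \left(-16602 - 24877\right) + 4 = -41479 + 4 = -41475$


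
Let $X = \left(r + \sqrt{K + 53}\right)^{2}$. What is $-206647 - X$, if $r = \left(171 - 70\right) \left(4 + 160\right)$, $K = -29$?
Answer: $-274572767 - 66256 \sqrt{6} \approx -2.7474 \cdot 10^{8}$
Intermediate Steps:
$r = 16564$ ($r = 101 \cdot 164 = 16564$)
$X = \left(16564 + 2 \sqrt{6}\right)^{2}$ ($X = \left(16564 + \sqrt{-29 + 53}\right)^{2} = \left(16564 + \sqrt{24}\right)^{2} = \left(16564 + 2 \sqrt{6}\right)^{2} \approx 2.7453 \cdot 10^{8}$)
$-206647 - X = -206647 - \left(274366120 + 66256 \sqrt{6}\right) = -274572767 - 66256 \sqrt{6}$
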